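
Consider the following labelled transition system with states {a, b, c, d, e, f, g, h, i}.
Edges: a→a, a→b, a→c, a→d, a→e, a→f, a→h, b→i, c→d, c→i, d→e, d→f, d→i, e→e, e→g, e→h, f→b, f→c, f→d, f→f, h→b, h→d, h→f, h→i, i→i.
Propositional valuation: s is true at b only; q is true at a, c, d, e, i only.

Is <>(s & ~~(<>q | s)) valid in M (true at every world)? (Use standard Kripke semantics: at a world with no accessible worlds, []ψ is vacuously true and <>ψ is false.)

Let φ = <>(s & ~~(<>q | s)). Evaluate φ at each world:
  a (successors {a, b, c, d, e, f, h}): φ is true.
  b (successors {i}): φ is false.
  c (successors {d, i}): φ is false.
  d (successors {e, f, i}): φ is false.
  e (successors {e, g, h}): φ is false.
  f (successors {b, c, d, f}): φ is true.
  g (successors ∅): φ is false.
  h (successors {b, d, f, i}): φ is true.
  i (successors {i}): φ is false.
Detail at b (counterexample):
  At b: <>(s & ~~(<>q | s)) requires s & ~~(<>q | s) at some successor in {i}.
    At i: s & ~~(<>q | s) is false.
  So <>(s & ~~(<>q | s)) is false at b.

No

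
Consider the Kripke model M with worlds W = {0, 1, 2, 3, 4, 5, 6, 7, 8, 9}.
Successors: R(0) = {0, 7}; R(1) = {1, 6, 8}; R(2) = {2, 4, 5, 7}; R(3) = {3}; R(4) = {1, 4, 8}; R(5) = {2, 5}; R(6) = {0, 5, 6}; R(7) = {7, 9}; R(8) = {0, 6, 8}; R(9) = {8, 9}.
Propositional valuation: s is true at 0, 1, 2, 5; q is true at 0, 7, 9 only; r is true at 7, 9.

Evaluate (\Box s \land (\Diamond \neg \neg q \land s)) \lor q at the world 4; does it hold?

No

At 4: \Box s \land (\Diamond \neg \neg q \land s) is false, q is false, so (\Box s \land (\Diamond \neg \neg q \land s)) \lor q is false.
  At 4: \Box s is false, \Diamond \neg \neg q \land s is false, so \Box s \land (\Diamond \neg \neg q \land s) is false.
    At 4: \Box s requires s at every successor {1, 4, 8}.
      s fails at 4, so \Box s is false at 4.
    At 4: \Diamond \neg \neg q is false, s is false, so \Diamond \neg \neg q \land s is false.
      At 4: \Diamond \neg \neg q requires \neg \neg q at some successor in {1, 4, 8}.
        At 1: \neg \neg q is false.
        At 4: \neg \neg q is false.
        At 8: \neg \neg q is false.
      So \Diamond \neg \neg q is false at 4.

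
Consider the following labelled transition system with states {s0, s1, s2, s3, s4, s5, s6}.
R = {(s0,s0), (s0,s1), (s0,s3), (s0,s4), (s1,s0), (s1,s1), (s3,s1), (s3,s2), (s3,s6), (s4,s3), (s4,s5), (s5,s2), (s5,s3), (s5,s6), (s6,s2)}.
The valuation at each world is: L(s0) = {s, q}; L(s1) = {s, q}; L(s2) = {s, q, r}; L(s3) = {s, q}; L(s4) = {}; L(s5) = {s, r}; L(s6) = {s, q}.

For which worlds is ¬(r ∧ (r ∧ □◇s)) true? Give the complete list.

s0, s1, s3, s4, s5, s6

Let φ = ¬(r ∧ (r ∧ □◇s)). Evaluate φ at each world:
  s0 (successors {s0, s1, s3, s4}): φ is true.
  s1 (successors {s0, s1}): φ is true.
  s2 (successors ∅): φ is false.
  s3 (successors {s1, s2, s6}): φ is true.
  s4 (successors {s3, s5}): φ is true.
  s5 (successors {s2, s3, s6}): φ is true.
  s6 (successors {s2}): φ is true.
For instance, at s3:
  At s3: r ∧ (r ∧ □◇s) is false, so ¬(r ∧ (r ∧ □◇s)) is true.
    At s3: r is false, r ∧ □◇s is false, so r ∧ (r ∧ □◇s) is false.
      At s3: r is false, □◇s is false, so r ∧ □◇s is false.
Satisfying worlds: {s0, s1, s3, s4, s5, s6}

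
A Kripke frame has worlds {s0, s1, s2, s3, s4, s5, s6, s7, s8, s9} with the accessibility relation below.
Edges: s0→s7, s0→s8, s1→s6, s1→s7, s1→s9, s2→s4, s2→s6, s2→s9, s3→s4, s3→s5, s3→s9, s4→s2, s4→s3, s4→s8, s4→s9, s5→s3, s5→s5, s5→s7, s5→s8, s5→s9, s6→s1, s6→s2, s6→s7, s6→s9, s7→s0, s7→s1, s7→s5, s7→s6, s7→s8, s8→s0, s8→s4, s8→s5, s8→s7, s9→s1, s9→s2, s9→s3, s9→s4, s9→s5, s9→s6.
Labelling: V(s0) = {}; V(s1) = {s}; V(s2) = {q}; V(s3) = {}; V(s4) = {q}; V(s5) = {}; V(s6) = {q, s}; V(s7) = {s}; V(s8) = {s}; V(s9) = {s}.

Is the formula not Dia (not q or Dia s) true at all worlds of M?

No

Let φ = not Dia (not q or Dia s). Evaluate φ at each world:
  s0 (successors {s7, s8}): φ is false.
  s1 (successors {s6, s7, s9}): φ is false.
  s2 (successors {s4, s6, s9}): φ is false.
  s3 (successors {s4, s5, s9}): φ is false.
  s4 (successors {s2, s3, s8, s9}): φ is false.
  s5 (successors {s3, s5, s7, s8, s9}): φ is false.
  s6 (successors {s1, s2, s7, s9}): φ is false.
  s7 (successors {s0, s1, s5, s6, s8}): φ is false.
  s8 (successors {s0, s4, s5, s7}): φ is false.
  s9 (successors {s1, s2, s3, s4, s5, s6}): φ is false.
Detail at s0 (counterexample):
  At s0: Dia (not q or Dia s) is true, so not Dia (not q or Dia s) is false.
    At s0: Dia (not q or Dia s) requires not q or Dia s at some successor in {s7, s8}.
      not q or Dia s holds at s7, so Dia (not q or Dia s) is true at s0.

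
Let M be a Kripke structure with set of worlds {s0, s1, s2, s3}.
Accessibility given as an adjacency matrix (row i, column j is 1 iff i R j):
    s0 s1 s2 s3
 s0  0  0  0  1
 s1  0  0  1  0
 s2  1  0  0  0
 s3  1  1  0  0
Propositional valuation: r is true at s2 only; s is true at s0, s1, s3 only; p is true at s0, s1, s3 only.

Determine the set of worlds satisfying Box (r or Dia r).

s1

Let φ = Box (r or Dia r). Evaluate φ at each world:
  s0 (successors {s3}): φ is false.
  s1 (successors {s2}): φ is true.
  s2 (successors {s0}): φ is false.
  s3 (successors {s0, s1}): φ is false.
For instance, at s0:
  At s0: Box (r or Dia r) requires r or Dia r at every successor {s3}.
    r or Dia r fails at s3, so Box (r or Dia r) is false at s0.
      At s3: r is false, Dia r is false, so r or Dia r is false.
Satisfying worlds: {s1}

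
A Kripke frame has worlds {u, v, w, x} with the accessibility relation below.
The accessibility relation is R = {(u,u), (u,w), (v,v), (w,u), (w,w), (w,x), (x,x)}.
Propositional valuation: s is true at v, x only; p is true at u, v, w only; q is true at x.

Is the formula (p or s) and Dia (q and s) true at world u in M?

No

At u: p or s is true, Dia (q and s) is false, so (p or s) and Dia (q and s) is false.
  At u: Dia (q and s) requires q and s at some successor in {u, w}.
    At u: q and s is false.
    At w: q and s is false.
  So Dia (q and s) is false at u.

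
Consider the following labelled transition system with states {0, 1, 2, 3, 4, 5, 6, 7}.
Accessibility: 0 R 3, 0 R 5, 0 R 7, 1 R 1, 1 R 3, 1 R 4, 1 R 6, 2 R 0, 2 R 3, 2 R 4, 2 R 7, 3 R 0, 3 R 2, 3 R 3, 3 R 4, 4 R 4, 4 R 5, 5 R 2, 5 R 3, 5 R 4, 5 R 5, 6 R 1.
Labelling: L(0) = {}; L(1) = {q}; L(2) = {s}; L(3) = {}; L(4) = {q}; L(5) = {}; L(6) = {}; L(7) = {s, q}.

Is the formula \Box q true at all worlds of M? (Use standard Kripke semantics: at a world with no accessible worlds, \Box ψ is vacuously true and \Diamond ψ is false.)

Let φ = \Box q. Evaluate φ at each world:
  0 (successors {3, 5, 7}): φ is false.
  1 (successors {1, 3, 4, 6}): φ is false.
  2 (successors {0, 3, 4, 7}): φ is false.
  3 (successors {0, 2, 3, 4}): φ is false.
  4 (successors {4, 5}): φ is false.
  5 (successors {2, 3, 4, 5}): φ is false.
  6 (successors {1}): φ is true.
  7 (successors ∅): φ is true.
Detail at 0 (counterexample):
  At 0: \Box q requires q at every successor {3, 5, 7}.
    q fails at 3, so \Box q is false at 0.

No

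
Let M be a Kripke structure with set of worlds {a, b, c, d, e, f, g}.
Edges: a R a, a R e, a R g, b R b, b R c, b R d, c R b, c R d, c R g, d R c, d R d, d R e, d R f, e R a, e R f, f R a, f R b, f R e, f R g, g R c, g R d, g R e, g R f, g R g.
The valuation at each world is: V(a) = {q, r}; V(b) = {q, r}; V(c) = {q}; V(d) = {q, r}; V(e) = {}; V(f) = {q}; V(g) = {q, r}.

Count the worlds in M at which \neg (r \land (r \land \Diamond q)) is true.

Let φ = \neg (r \land (r \land \Diamond q)). Evaluate φ at each world:
  a (successors {a, e, g}): φ is false.
  b (successors {b, c, d}): φ is false.
  c (successors {b, d, g}): φ is true.
  d (successors {c, d, e, f}): φ is false.
  e (successors {a, f}): φ is true.
  f (successors {a, b, e, g}): φ is true.
  g (successors {c, d, e, f, g}): φ is false.
For instance, at f:
  At f: r \land (r \land \Diamond q) is false, so \neg (r \land (r \land \Diamond q)) is true.
    At f: r is false, r \land \Diamond q is false, so r \land (r \land \Diamond q) is false.
      At f: r is false, \Diamond q is true, so r \land \Diamond q is false.
Satisfying worlds: {c, e, f}

3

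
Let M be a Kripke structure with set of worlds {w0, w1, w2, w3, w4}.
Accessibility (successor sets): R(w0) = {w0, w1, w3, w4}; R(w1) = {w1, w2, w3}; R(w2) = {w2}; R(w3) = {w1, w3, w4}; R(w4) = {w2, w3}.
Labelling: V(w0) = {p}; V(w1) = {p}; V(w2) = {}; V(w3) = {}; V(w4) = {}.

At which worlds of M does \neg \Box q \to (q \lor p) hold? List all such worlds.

w0, w1

Let φ = \neg \Box q \to (q \lor p). Evaluate φ at each world:
  w0 (successors {w0, w1, w3, w4}): φ is true.
  w1 (successors {w1, w2, w3}): φ is true.
  w2 (successors {w2}): φ is false.
  w3 (successors {w1, w3, w4}): φ is false.
  w4 (successors {w2, w3}): φ is false.
For instance, at w4:
  At w4: \neg \Box q is true, q \lor p is false, so \neg \Box q \to (q \lor p) is false.
    At w4: \Box q is false, so \neg \Box q is true.
      At w4: \Box q requires q at every successor {w2, w3}.
        q fails at w2, so \Box q is false at w4.
Satisfying worlds: {w0, w1}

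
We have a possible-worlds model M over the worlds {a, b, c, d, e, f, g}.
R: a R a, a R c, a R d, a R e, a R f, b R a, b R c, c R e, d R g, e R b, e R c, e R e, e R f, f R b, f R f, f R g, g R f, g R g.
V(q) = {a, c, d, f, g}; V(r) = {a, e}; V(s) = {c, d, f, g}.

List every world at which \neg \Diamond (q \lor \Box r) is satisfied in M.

c

Let φ = \neg \Diamond (q \lor \Box r). Evaluate φ at each world:
  a (successors {a, c, d, e, f}): φ is false.
  b (successors {a, c}): φ is false.
  c (successors {e}): φ is true.
  d (successors {g}): φ is false.
  e (successors {b, c, e, f}): φ is false.
  f (successors {b, f, g}): φ is false.
  g (successors {f, g}): φ is false.
For instance, at c:
  At c: \Diamond (q \lor \Box r) is false, so \neg \Diamond (q \lor \Box r) is true.
    At c: \Diamond (q \lor \Box r) requires q \lor \Box r at some successor in {e}.
      At e: q \lor \Box r is false.
    So \Diamond (q \lor \Box r) is false at c.
Satisfying worlds: {c}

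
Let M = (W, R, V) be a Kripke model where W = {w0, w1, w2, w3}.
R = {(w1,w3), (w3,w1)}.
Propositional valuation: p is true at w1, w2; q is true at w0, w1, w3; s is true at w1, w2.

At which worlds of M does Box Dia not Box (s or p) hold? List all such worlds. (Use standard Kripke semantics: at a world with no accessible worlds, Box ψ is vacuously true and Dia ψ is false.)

Recall that Box ψ holds at a world iff ψ holds at every accessible world, and Dia ψ holds iff ψ holds at some accessible world.
Let φ = Box Dia not Box (s or p). Evaluate φ at each world:
  w0 (successors ∅): φ is true.
  w1 (successors {w3}): φ is true.
  w2 (successors ∅): φ is true.
  w3 (successors {w1}): φ is false.
For instance, at w1:
  At w1: Box Dia not Box (s or p) requires Dia not Box (s or p) at every successor {w3}.
      At w3: Dia not Box (s or p) requires not Box (s or p) at some successor in {w1}.
        not Box (s or p) holds at w1, so Dia not Box (s or p) is true at w3.
  So Box Dia not Box (s or p) is true at w1.
Satisfying worlds: {w0, w1, w2}

w0, w1, w2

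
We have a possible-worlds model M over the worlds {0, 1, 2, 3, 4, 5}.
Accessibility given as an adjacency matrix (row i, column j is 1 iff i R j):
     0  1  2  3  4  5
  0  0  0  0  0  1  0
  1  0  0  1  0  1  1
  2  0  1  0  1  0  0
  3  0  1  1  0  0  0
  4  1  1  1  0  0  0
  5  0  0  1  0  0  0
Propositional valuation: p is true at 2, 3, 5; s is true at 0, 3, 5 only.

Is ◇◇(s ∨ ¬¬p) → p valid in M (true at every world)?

No

Let φ = ◇◇(s ∨ ¬¬p) → p. Evaluate φ at each world:
  0 (successors {4}): φ is false.
  1 (successors {2, 4, 5}): φ is false.
  2 (successors {1, 3}): φ is true.
  3 (successors {1, 2}): φ is true.
  4 (successors {0, 1, 2}): φ is false.
  5 (successors {2}): φ is true.
Detail at 0 (counterexample):
  At 0: ◇◇(s ∨ ¬¬p) is true, p is false, so ◇◇(s ∨ ¬¬p) → p is false.
    At 0: ◇◇(s ∨ ¬¬p) requires ◇(s ∨ ¬¬p) at some successor in {4}.
      ◇(s ∨ ¬¬p) holds at 4, so ◇◇(s ∨ ¬¬p) is true at 0.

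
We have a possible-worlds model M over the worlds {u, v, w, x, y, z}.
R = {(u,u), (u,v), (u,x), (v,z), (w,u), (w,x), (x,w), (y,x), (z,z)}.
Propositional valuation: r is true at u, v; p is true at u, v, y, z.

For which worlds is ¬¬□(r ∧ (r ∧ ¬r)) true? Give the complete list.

Let φ = ¬¬□(r ∧ (r ∧ ¬r)). Evaluate φ at each world:
  u (successors {u, v, x}): φ is false.
  v (successors {z}): φ is false.
  w (successors {u, x}): φ is false.
  x (successors {w}): φ is false.
  y (successors {x}): φ is false.
  z (successors {z}): φ is false.
For instance, at w:
  At w: ¬□(r ∧ (r ∧ ¬r)) is true, so ¬¬□(r ∧ (r ∧ ¬r)) is false.
    At w: □(r ∧ (r ∧ ¬r)) is false, so ¬□(r ∧ (r ∧ ¬r)) is true.
      At w: □(r ∧ (r ∧ ¬r)) requires r ∧ (r ∧ ¬r) at every successor {u, x}.
        r ∧ (r ∧ ¬r) fails at u, so □(r ∧ (r ∧ ¬r)) is false at w.
Satisfying worlds: none.

none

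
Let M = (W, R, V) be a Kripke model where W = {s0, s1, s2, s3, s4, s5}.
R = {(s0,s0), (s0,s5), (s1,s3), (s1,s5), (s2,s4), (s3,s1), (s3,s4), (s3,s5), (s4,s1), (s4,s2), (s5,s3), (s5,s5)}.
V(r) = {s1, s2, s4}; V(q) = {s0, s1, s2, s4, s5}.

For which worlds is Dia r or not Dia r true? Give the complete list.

s0, s1, s2, s3, s4, s5

Let φ = Dia r or not Dia r. Evaluate φ at each world:
  s0 (successors {s0, s5}): φ is true.
  s1 (successors {s3, s5}): φ is true.
  s2 (successors {s4}): φ is true.
  s3 (successors {s1, s4, s5}): φ is true.
  s4 (successors {s1, s2}): φ is true.
  s5 (successors {s3, s5}): φ is true.
For instance, at s1:
  At s1: Dia r is false, not Dia r is true, so Dia r or not Dia r is true.
    At s1: Dia r requires r at some successor in {s3, s5}.
      At s3: r is false.
      At s5: r is false.
    So Dia r is false at s1.
    At s1: Dia r is false, so not Dia r is true.
      At s1: Dia r requires r at some successor in {s3, s5}.
        At s3: r is false.
        At s5: r is false.
      So Dia r is false at s1.
Satisfying worlds: {s0, s1, s2, s3, s4, s5}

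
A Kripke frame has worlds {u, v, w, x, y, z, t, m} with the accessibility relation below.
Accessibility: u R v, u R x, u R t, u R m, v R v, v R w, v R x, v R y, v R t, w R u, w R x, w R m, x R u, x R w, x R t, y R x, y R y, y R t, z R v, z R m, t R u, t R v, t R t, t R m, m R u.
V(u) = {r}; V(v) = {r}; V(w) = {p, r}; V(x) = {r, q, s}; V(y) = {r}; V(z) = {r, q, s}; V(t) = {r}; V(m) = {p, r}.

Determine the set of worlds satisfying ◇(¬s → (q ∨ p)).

u, v, w, x, y, z, t

Recall that ◇ψ holds at a world iff ψ holds at some accessible world.
Let φ = ◇(¬s → (q ∨ p)). Evaluate φ at each world:
  u (successors {v, x, t, m}): φ is true.
  v (successors {v, w, x, y, t}): φ is true.
  w (successors {u, x, m}): φ is true.
  x (successors {u, w, t}): φ is true.
  y (successors {x, y, t}): φ is true.
  z (successors {v, m}): φ is true.
  t (successors {u, v, t, m}): φ is true.
  m (successors {u}): φ is false.
For instance, at y:
  At y: ◇(¬s → (q ∨ p)) requires ¬s → (q ∨ p) at some successor in {x, y, t}.
    ¬s → (q ∨ p) holds at x, so ◇(¬s → (q ∨ p)) is true at y.
Satisfying worlds: {u, v, w, x, y, z, t}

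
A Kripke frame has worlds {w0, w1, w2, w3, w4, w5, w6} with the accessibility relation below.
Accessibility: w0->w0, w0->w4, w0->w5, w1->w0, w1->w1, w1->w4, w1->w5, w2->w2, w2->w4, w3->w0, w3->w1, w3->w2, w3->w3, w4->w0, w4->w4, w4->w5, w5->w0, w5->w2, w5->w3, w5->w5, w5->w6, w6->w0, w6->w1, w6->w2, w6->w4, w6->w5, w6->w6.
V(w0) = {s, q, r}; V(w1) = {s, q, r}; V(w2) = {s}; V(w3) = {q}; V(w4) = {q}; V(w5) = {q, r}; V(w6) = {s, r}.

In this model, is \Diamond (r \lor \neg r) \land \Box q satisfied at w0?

Yes

At w0: \Diamond (r \lor \neg r) is true, \Box q is true, so \Diamond (r \lor \neg r) \land \Box q is true.
  At w0: \Diamond (r \lor \neg r) requires r \lor \neg r at some successor in {w0, w4, w5}.
    r \lor \neg r holds at w0, so \Diamond (r \lor \neg r) is true at w0.
  At w0: \Box q requires q at every successor {w0, w4, w5}.
    At w0: q is true.
    At w4: q is true.
    At w5: q is true.
  So \Box q is true at w0.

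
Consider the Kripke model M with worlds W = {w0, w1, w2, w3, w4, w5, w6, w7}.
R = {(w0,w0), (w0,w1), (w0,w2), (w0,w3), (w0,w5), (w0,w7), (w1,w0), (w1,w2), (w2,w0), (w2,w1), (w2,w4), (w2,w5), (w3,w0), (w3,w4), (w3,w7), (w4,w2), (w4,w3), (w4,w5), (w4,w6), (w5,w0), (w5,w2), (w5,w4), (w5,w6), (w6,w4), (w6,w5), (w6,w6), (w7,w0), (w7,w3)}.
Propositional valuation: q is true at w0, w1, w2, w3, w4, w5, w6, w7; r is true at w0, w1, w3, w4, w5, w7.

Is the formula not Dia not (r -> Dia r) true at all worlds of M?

Let φ = not Dia not (r -> Dia r). Evaluate φ at each world:
  w0 (successors {w0, w1, w2, w3, w5, w7}): φ is true.
  w1 (successors {w0, w2}): φ is true.
  w2 (successors {w0, w1, w4, w5}): φ is true.
  w3 (successors {w0, w4, w7}): φ is true.
  w4 (successors {w2, w3, w5, w6}): φ is true.
  w5 (successors {w0, w2, w4, w6}): φ is true.
  w6 (successors {w4, w5, w6}): φ is true.
  w7 (successors {w0, w3}): φ is true.
For instance, at w0:
  At w0: Dia not (r -> Dia r) is false, so not Dia not (r -> Dia r) is true.
    At w0: Dia not (r -> Dia r) requires not (r -> Dia r) at some successor in {w0, w1, w2, w3, w5, w7}.
      At w0: not (r -> Dia r) is false.
      At w1: not (r -> Dia r) is false.
      At w2: not (r -> Dia r) is false.
      At w3: not (r -> Dia r) is false.
      At w5: not (r -> Dia r) is false.
      At w7: not (r -> Dia r) is false.
    So Dia not (r -> Dia r) is false at w0.

Yes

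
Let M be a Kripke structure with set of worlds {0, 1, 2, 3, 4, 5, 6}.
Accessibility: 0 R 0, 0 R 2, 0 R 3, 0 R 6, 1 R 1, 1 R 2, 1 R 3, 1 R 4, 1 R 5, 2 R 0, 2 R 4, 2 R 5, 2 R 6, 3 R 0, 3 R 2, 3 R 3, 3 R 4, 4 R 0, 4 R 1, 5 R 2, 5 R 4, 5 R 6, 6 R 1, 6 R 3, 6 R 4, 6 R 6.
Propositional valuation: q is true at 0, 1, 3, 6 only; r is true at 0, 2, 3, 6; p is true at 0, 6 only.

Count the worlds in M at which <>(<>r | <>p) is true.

7

Let φ = <>(<>r | <>p). Evaluate φ at each world:
  0 (successors {0, 2, 3, 6}): φ is true.
  1 (successors {1, 2, 3, 4, 5}): φ is true.
  2 (successors {0, 4, 5, 6}): φ is true.
  3 (successors {0, 2, 3, 4}): φ is true.
  4 (successors {0, 1}): φ is true.
  5 (successors {2, 4, 6}): φ is true.
  6 (successors {1, 3, 4, 6}): φ is true.
For instance, at 6:
  At 6: <>(<>r | <>p) requires <>r | <>p at some successor in {1, 3, 4, 6}.
    <>r | <>p holds at 1, so <>(<>r | <>p) is true at 6.
      At 1: <>r is true, <>p is false, so <>r | <>p is true.
Satisfying worlds: {0, 1, 2, 3, 4, 5, 6}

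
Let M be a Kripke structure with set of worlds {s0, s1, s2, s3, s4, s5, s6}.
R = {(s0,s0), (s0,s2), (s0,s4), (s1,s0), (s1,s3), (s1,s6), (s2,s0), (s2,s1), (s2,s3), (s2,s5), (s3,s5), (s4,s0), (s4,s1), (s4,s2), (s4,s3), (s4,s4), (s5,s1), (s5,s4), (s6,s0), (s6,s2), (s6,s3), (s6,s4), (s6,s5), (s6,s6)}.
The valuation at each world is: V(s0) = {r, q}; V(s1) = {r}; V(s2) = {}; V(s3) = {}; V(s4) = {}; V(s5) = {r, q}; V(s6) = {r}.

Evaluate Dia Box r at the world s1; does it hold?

Yes

At s1: Dia Box r requires Box r at some successor in {s0, s3, s6}.
  Box r holds at s3, so Dia Box r is true at s1.
    At s3: Box r requires r at every successor {s5}.
      At s5: r is true.
    So Box r is true at s3.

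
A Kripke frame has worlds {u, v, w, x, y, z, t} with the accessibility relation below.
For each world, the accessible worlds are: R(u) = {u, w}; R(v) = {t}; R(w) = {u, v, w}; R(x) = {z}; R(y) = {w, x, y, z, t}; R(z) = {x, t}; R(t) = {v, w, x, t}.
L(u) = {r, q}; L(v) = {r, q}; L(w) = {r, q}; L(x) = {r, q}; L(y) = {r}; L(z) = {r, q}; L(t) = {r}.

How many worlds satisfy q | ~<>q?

5

Let φ = q | ~<>q. Evaluate φ at each world:
  u (successors {u, w}): φ is true.
  v (successors {t}): φ is true.
  w (successors {u, v, w}): φ is true.
  x (successors {z}): φ is true.
  y (successors {w, x, y, z, t}): φ is false.
  z (successors {x, t}): φ is true.
  t (successors {v, w, x, t}): φ is false.
For instance, at x:
  At x: q is true, ~<>q is false, so q | ~<>q is true.
    At x: <>q is true, so ~<>q is false.
      At x: <>q requires q at some successor in {z}.
        q holds at z, so <>q is true at x.
Satisfying worlds: {u, v, w, x, z}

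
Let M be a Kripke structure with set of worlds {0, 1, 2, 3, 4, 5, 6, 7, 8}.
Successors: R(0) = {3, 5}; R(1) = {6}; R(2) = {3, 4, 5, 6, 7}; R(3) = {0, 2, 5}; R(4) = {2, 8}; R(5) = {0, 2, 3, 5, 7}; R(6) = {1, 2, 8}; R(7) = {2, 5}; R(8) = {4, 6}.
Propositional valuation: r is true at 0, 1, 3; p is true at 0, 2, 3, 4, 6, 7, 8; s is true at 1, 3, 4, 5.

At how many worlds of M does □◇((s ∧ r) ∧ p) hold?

Recall that □ψ holds at a world iff ψ holds at every accessible world, and ◇ψ holds iff ψ holds at some accessible world.
Let φ = □◇((s ∧ r) ∧ p). Evaluate φ at each world:
  0 (successors {3, 5}): φ is false.
  1 (successors {6}): φ is false.
  2 (successors {3, 4, 5, 6, 7}): φ is false.
  3 (successors {0, 2, 5}): φ is true.
  4 (successors {2, 8}): φ is false.
  5 (successors {0, 2, 3, 5, 7}): φ is false.
  6 (successors {1, 2, 8}): φ is false.
  7 (successors {2, 5}): φ is true.
  8 (successors {4, 6}): φ is false.
For instance, at 2:
  At 2: □◇((s ∧ r) ∧ p) requires ◇((s ∧ r) ∧ p) at every successor {3, 4, 5, 6, 7}.
    ◇((s ∧ r) ∧ p) fails at 3, so □◇((s ∧ r) ∧ p) is false at 2.
      At 3: ◇((s ∧ r) ∧ p) requires (s ∧ r) ∧ p at some successor in {0, 2, 5}.
        At 0: (s ∧ r) ∧ p is false.
        At 2: (s ∧ r) ∧ p is false.
        At 5: (s ∧ r) ∧ p is false.
      So ◇((s ∧ r) ∧ p) is false at 3.
Satisfying worlds: {3, 7}

2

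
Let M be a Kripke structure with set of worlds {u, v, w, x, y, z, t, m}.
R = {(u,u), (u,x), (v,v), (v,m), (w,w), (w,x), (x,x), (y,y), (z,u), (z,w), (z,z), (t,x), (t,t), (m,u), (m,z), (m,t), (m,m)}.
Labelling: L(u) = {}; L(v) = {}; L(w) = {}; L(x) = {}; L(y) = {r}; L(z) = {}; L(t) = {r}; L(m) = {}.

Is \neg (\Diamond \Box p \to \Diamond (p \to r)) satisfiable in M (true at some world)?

Let φ = \neg (\Diamond \Box p \to \Diamond (p \to r)). Evaluate φ at each world:
  u (successors {u, x}): φ is false.
  v (successors {v, m}): φ is false.
  w (successors {w, x}): φ is false.
  x (successors {x}): φ is false.
  y (successors {y}): φ is false.
  z (successors {u, w, z}): φ is false.
  t (successors {x, t}): φ is false.
  m (successors {u, z, t, m}): φ is false.
For instance, at z:
  At z: \Diamond \Box p \to \Diamond (p \to r) is true, so \neg (\Diamond \Box p \to \Diamond (p \to r)) is false.
    At z: \Diamond \Box p is false, \Diamond (p \to r) is true, so \Diamond \Box p \to \Diamond (p \to r) is true.
      At z: \Diamond \Box p requires \Box p at some successor in {u, w, z}.
        At u: \Box p is false.
        At w: \Box p is false.
        At z: \Box p is false.
      So \Diamond \Box p is false at z.
      At z: \Diamond (p \to r) requires p \to r at some successor in {u, w, z}.
        p \to r holds at u, so \Diamond (p \to r) is true at z.

No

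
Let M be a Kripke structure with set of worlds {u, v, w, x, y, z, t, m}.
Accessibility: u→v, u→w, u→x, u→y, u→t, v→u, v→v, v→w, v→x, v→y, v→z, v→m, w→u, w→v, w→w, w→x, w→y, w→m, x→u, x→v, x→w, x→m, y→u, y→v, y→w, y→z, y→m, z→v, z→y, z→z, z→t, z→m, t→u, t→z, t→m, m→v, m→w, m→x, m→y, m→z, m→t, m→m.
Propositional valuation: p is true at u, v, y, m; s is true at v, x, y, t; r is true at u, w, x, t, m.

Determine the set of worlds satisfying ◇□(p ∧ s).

Recall that □ψ holds at a world iff ψ holds at every accessible world, and ◇ψ holds iff ψ holds at some accessible world.
Let φ = ◇□(p ∧ s). Evaluate φ at each world:
  u (successors {v, w, x, y, t}): φ is false.
  v (successors {u, v, w, x, y, z, m}): φ is false.
  w (successors {u, v, w, x, y, m}): φ is false.
  x (successors {u, v, w, m}): φ is false.
  y (successors {u, v, w, z, m}): φ is false.
  z (successors {v, y, z, t, m}): φ is false.
  t (successors {u, z, m}): φ is false.
  m (successors {v, w, x, y, z, t, m}): φ is false.
For instance, at m:
  At m: ◇□(p ∧ s) requires □(p ∧ s) at some successor in {v, w, x, y, z, t, m}.
    At v: □(p ∧ s) is false.
    At w: □(p ∧ s) is false.
    At x: □(p ∧ s) is false.
    At y: □(p ∧ s) is false.
    At z: □(p ∧ s) is false.
    At t: □(p ∧ s) is false.
    At m: □(p ∧ s) is false.
  So ◇□(p ∧ s) is false at m.
Satisfying worlds: none.

none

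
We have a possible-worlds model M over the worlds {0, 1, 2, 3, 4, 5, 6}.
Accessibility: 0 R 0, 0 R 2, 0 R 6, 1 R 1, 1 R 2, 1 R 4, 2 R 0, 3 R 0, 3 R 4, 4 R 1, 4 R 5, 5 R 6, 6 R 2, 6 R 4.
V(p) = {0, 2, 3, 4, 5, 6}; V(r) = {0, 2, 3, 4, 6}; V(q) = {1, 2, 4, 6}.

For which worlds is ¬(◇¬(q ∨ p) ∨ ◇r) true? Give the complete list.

Recall that ◇ψ holds at a world iff ψ holds at some accessible world.
Let φ = ¬(◇¬(q ∨ p) ∨ ◇r). Evaluate φ at each world:
  0 (successors {0, 2, 6}): φ is false.
  1 (successors {1, 2, 4}): φ is false.
  2 (successors {0}): φ is false.
  3 (successors {0, 4}): φ is false.
  4 (successors {1, 5}): φ is true.
  5 (successors {6}): φ is false.
  6 (successors {2, 4}): φ is false.
For instance, at 6:
  At 6: ◇¬(q ∨ p) ∨ ◇r is true, so ¬(◇¬(q ∨ p) ∨ ◇r) is false.
    At 6: ◇¬(q ∨ p) is false, ◇r is true, so ◇¬(q ∨ p) ∨ ◇r is true.
      At 6: ◇¬(q ∨ p) requires ¬(q ∨ p) at some successor in {2, 4}.
        At 2: ¬(q ∨ p) is false.
        At 4: ¬(q ∨ p) is false.
      So ◇¬(q ∨ p) is false at 6.
      At 6: ◇r requires r at some successor in {2, 4}.
        r holds at 2, so ◇r is true at 6.
Satisfying worlds: {4}

4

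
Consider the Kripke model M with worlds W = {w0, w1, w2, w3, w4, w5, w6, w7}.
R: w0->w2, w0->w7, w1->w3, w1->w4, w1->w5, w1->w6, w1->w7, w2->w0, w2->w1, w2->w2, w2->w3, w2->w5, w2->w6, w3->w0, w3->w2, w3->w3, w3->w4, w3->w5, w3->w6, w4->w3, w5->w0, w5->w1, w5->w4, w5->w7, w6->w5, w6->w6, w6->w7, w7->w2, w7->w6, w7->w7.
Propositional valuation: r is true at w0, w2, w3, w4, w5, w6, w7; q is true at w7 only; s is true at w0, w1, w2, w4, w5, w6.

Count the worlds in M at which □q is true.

0

Let φ = □q. Evaluate φ at each world:
  w0 (successors {w2, w7}): φ is false.
  w1 (successors {w3, w4, w5, w6, w7}): φ is false.
  w2 (successors {w0, w1, w2, w3, w5, w6}): φ is false.
  w3 (successors {w0, w2, w3, w4, w5, w6}): φ is false.
  w4 (successors {w3}): φ is false.
  w5 (successors {w0, w1, w4, w7}): φ is false.
  w6 (successors {w5, w6, w7}): φ is false.
  w7 (successors {w2, w6, w7}): φ is false.
For instance, at w2:
  At w2: □q requires q at every successor {w0, w1, w2, w3, w5, w6}.
    q fails at w0, so □q is false at w2.
Satisfying worlds: none.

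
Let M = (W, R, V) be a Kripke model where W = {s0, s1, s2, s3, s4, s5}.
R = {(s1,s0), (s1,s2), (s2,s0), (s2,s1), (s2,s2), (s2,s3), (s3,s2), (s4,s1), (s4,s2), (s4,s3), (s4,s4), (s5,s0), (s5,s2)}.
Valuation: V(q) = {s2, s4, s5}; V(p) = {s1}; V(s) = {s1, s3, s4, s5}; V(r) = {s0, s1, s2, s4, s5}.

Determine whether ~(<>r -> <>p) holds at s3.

At s3: <>r -> <>p is false, so ~(<>r -> <>p) is true.
  At s3: <>r is true, <>p is false, so <>r -> <>p is false.
    At s3: <>r requires r at some successor in {s2}.
      r holds at s2, so <>r is true at s3.
    At s3: <>p requires p at some successor in {s2}.
      At s2: p is false.
    So <>p is false at s3.

Yes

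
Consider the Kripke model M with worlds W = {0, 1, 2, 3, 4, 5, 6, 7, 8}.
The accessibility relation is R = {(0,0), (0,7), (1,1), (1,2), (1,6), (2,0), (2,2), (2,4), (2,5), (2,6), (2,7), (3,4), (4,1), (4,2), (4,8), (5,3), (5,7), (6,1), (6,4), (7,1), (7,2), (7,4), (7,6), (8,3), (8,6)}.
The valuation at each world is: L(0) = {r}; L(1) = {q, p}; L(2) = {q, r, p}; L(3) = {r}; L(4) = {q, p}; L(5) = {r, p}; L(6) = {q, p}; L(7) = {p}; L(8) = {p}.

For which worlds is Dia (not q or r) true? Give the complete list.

0, 1, 2, 4, 5, 7, 8

Let φ = Dia (not q or r). Evaluate φ at each world:
  0 (successors {0, 7}): φ is true.
  1 (successors {1, 2, 6}): φ is true.
  2 (successors {0, 2, 4, 5, 6, 7}): φ is true.
  3 (successors {4}): φ is false.
  4 (successors {1, 2, 8}): φ is true.
  5 (successors {3, 7}): φ is true.
  6 (successors {1, 4}): φ is false.
  7 (successors {1, 2, 4, 6}): φ is true.
  8 (successors {3, 6}): φ is true.
For instance, at 0:
  At 0: Dia (not q or r) requires not q or r at some successor in {0, 7}.
    not q or r holds at 0, so Dia (not q or r) is true at 0.
Satisfying worlds: {0, 1, 2, 4, 5, 7, 8}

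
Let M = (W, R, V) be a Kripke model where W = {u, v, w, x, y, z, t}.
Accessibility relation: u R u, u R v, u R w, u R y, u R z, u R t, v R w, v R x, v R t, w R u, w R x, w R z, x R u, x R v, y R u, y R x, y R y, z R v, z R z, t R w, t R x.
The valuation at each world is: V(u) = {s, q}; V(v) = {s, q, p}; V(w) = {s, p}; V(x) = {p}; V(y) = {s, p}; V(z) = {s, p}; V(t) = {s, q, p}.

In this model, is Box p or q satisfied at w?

No

At w: Box p is false, q is false, so Box p or q is false.
  At w: Box p requires p at every successor {u, x, z}.
    p fails at u, so Box p is false at w.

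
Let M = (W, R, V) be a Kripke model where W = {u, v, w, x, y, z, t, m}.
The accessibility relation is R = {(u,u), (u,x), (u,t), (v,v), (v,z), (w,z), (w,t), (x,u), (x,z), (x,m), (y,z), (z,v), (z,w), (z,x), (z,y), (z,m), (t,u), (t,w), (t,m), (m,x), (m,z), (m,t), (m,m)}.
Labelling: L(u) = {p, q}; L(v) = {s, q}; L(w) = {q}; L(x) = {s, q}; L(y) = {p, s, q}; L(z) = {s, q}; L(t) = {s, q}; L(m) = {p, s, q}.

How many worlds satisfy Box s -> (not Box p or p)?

8

Let φ = Box s -> (not Box p or p). Evaluate φ at each world:
  u (successors {u, x, t}): φ is true.
  v (successors {v, z}): φ is true.
  w (successors {z, t}): φ is true.
  x (successors {u, z, m}): φ is true.
  y (successors {z}): φ is true.
  z (successors {v, w, x, y, m}): φ is true.
  t (successors {u, w, m}): φ is true.
  m (successors {x, z, t, m}): φ is true.
For instance, at v:
  At v: Box s is true, not Box p or p is true, so Box s -> (not Box p or p) is true.
    At v: Box s requires s at every successor {v, z}.
      At v: s is true.
      At z: s is true.
    So Box s is true at v.
    At v: not Box p is true, p is false, so not Box p or p is true.
      At v: Box p is false, so not Box p is true.
Satisfying worlds: {u, v, w, x, y, z, t, m}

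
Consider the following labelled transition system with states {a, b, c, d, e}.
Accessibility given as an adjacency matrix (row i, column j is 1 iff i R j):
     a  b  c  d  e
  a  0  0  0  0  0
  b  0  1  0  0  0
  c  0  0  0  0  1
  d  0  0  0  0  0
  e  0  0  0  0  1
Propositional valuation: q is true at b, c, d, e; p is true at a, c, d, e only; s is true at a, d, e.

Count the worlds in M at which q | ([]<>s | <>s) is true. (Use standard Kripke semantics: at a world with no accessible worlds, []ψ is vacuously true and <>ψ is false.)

Let φ = q | ([]<>s | <>s). Evaluate φ at each world:
  a (successors ∅): φ is true.
  b (successors {b}): φ is true.
  c (successors {e}): φ is true.
  d (successors ∅): φ is true.
  e (successors {e}): φ is true.
For instance, at c:
  At c: q is true, []<>s | <>s is true, so q | ([]<>s | <>s) is true.
    At c: []<>s is true, <>s is true, so []<>s | <>s is true.
      At c: []<>s requires <>s at every successor {e}.
        At e: <>s is true.
      So []<>s is true at c.
      At c: <>s requires s at some successor in {e}.
        s holds at e, so <>s is true at c.
Satisfying worlds: {a, b, c, d, e}

5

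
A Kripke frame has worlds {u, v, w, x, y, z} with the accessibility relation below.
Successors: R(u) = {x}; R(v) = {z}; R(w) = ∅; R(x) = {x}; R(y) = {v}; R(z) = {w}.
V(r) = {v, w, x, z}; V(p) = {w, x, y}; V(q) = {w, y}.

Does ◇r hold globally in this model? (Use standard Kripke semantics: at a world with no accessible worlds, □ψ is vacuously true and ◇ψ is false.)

No

Let φ = ◇r. Evaluate φ at each world:
  u (successors {x}): φ is true.
  v (successors {z}): φ is true.
  w (successors ∅): φ is false.
  x (successors {x}): φ is true.
  y (successors {v}): φ is true.
  z (successors {w}): φ is true.
Detail at w (counterexample):
  At w: no accessible worlds, so ◇r is false.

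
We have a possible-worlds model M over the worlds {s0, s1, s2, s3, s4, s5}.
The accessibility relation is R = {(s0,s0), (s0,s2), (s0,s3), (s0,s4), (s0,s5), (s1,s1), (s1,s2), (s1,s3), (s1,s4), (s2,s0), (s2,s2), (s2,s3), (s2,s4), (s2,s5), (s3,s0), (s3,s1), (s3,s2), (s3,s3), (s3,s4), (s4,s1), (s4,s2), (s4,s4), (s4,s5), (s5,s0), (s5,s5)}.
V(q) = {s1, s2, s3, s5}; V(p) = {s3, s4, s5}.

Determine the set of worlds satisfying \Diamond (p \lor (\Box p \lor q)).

Let φ = \Diamond (p \lor (\Box p \lor q)). Evaluate φ at each world:
  s0 (successors {s0, s2, s3, s4, s5}): φ is true.
  s1 (successors {s1, s2, s3, s4}): φ is true.
  s2 (successors {s0, s2, s3, s4, s5}): φ is true.
  s3 (successors {s0, s1, s2, s3, s4}): φ is true.
  s4 (successors {s1, s2, s4, s5}): φ is true.
  s5 (successors {s0, s5}): φ is true.
For instance, at s0:
  At s0: \Diamond (p \lor (\Box p \lor q)) requires p \lor (\Box p \lor q) at some successor in {s0, s2, s3, s4, s5}.
    p \lor (\Box p \lor q) holds at s2, so \Diamond (p \lor (\Box p \lor q)) is true at s0.
      At s2: p is false, \Box p \lor q is true, so p \lor (\Box p \lor q) is true.
Satisfying worlds: {s0, s1, s2, s3, s4, s5}

s0, s1, s2, s3, s4, s5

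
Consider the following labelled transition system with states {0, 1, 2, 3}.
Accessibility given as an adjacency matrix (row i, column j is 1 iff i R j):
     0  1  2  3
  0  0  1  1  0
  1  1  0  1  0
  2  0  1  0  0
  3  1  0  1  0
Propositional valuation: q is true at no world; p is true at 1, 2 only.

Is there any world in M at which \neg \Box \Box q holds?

Yes

Let φ = \neg \Box \Box q. Evaluate φ at each world:
  0 (successors {1, 2}): φ is true.
  1 (successors {0, 2}): φ is true.
  2 (successors {1}): φ is true.
  3 (successors {0, 2}): φ is true.
Detail at 0 (witness):
  At 0: \Box \Box q is false, so \neg \Box \Box q is true.
    At 0: \Box \Box q requires \Box q at every successor {1, 2}.
      \Box q fails at 1, so \Box \Box q is false at 0.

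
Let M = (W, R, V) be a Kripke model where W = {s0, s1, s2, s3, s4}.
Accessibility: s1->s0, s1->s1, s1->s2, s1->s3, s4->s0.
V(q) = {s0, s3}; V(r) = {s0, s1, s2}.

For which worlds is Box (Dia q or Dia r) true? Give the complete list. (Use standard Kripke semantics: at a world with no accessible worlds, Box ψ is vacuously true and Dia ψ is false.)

s0, s2, s3

Recall that Box ψ holds at a world iff ψ holds at every accessible world, and Dia ψ holds iff ψ holds at some accessible world.
Let φ = Box (Dia q or Dia r). Evaluate φ at each world:
  s0 (successors ∅): φ is true.
  s1 (successors {s0, s1, s2, s3}): φ is false.
  s2 (successors ∅): φ is true.
  s3 (successors ∅): φ is true.
  s4 (successors {s0}): φ is false.
For instance, at s4:
  At s4: Box (Dia q or Dia r) requires Dia q or Dia r at every successor {s0}.
    Dia q or Dia r fails at s0, so Box (Dia q or Dia r) is false at s4.
      At s0: Dia q is false, Dia r is false, so Dia q or Dia r is false.
Satisfying worlds: {s0, s2, s3}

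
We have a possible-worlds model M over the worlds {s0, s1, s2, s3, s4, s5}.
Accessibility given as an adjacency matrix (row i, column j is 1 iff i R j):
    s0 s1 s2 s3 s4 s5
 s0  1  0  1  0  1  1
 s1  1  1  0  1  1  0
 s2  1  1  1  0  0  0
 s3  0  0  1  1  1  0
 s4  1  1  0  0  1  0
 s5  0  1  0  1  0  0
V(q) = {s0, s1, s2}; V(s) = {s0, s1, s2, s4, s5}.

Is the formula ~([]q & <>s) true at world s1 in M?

Recall that []ψ holds at a world iff ψ holds at every accessible world, and <>ψ holds iff ψ holds at some accessible world.
At s1: []q & <>s is false, so ~([]q & <>s) is true.
  At s1: []q is false, <>s is true, so []q & <>s is false.
    At s1: []q requires q at every successor {s0, s1, s3, s4}.
      q fails at s3, so []q is false at s1.
    At s1: <>s requires s at some successor in {s0, s1, s3, s4}.
      s holds at s0, so <>s is true at s1.

Yes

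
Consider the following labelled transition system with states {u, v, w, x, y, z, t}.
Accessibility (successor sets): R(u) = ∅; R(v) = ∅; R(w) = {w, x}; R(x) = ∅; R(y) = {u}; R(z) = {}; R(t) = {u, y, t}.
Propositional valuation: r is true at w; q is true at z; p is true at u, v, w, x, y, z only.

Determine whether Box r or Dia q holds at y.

Recall that Box ψ holds at a world iff ψ holds at every accessible world, and Dia ψ holds iff ψ holds at some accessible world.
At y: Box r is false, Dia q is false, so Box r or Dia q is false.
  At y: Box r requires r at every successor {u}.
    r fails at u, so Box r is false at y.
  At y: Dia q requires q at some successor in {u}.
    At u: q is false.
  So Dia q is false at y.

No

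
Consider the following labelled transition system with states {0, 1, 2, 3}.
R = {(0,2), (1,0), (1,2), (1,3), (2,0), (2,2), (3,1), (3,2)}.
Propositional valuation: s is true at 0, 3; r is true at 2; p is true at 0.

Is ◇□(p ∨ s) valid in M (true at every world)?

Recall that □ψ holds at a world iff ψ holds at every accessible world, and ◇ψ holds iff ψ holds at some accessible world.
Let φ = ◇□(p ∨ s). Evaluate φ at each world:
  0 (successors {2}): φ is false.
  1 (successors {0, 2, 3}): φ is false.
  2 (successors {0, 2}): φ is false.
  3 (successors {1, 2}): φ is false.
Detail at 0 (counterexample):
  At 0: ◇□(p ∨ s) requires □(p ∨ s) at some successor in {2}.
    At 2: □(p ∨ s) is false.
  So ◇□(p ∨ s) is false at 0.

No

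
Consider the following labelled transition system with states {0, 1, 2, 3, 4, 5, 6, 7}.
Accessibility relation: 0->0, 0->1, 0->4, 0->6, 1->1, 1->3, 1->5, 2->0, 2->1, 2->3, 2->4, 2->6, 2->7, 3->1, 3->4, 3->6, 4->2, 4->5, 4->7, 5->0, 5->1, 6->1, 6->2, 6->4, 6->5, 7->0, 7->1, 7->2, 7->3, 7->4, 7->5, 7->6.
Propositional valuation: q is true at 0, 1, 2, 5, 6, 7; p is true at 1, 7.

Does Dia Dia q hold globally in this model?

Yes

Let φ = Dia Dia q. Evaluate φ at each world:
  0 (successors {0, 1, 4, 6}): φ is true.
  1 (successors {1, 3, 5}): φ is true.
  2 (successors {0, 1, 3, 4, 6, 7}): φ is true.
  3 (successors {1, 4, 6}): φ is true.
  4 (successors {2, 5, 7}): φ is true.
  5 (successors {0, 1}): φ is true.
  6 (successors {1, 2, 4, 5}): φ is true.
  7 (successors {0, 1, 2, 3, 4, 5, 6}): φ is true.
For instance, at 4:
  At 4: Dia Dia q requires Dia q at some successor in {2, 5, 7}.
    Dia q holds at 2, so Dia Dia q is true at 4.
      At 2: Dia q requires q at some successor in {0, 1, 3, 4, 6, 7}.
        q holds at 0, so Dia q is true at 2.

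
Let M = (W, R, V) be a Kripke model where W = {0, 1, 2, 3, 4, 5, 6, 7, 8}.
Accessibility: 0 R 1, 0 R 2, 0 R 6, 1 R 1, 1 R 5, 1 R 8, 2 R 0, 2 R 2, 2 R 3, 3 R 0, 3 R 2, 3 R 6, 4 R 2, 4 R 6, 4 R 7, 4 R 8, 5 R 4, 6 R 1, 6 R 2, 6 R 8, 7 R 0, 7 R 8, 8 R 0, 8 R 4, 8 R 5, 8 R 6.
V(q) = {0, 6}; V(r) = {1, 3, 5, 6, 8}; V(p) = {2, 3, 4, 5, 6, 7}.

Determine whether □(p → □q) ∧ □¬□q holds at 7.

At 7: □(p → □q) is true, □¬□q is true, so □(p → □q) ∧ □¬□q is true.
  At 7: □(p → □q) requires p → □q at every successor {0, 8}.
      At 0: p is false, □q is false, so p → □q is true.
      At 8: p is false, □q is false, so p → □q is true.
  So □(p → □q) is true at 7.
  At 7: □¬□q requires ¬□q at every successor {0, 8}.
      At 0: □q is false, so ¬□q is true.
      At 8: □q is false, so ¬□q is true.
  So □¬□q is true at 7.

Yes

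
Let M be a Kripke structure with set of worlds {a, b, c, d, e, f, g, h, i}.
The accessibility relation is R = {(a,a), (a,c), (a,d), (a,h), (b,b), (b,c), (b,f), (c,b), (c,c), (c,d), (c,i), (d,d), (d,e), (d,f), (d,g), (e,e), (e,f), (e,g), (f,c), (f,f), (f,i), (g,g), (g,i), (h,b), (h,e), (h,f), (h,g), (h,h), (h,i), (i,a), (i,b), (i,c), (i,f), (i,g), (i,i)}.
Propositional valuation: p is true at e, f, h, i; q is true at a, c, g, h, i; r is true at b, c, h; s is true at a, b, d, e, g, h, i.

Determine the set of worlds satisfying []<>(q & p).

f, g

Let φ = []<>(q & p). Evaluate φ at each world:
  a (successors {a, c, d, h}): φ is false.
  b (successors {b, c, f}): φ is false.
  c (successors {b, c, d, i}): φ is false.
  d (successors {d, e, f, g}): φ is false.
  e (successors {e, f, g}): φ is false.
  f (successors {c, f, i}): φ is true.
  g (successors {g, i}): φ is true.
  h (successors {b, e, f, g, h, i}): φ is false.
  i (successors {a, b, c, f, g, i}): φ is false.
For instance, at e:
  At e: []<>(q & p) requires <>(q & p) at every successor {e, f, g}.
    <>(q & p) fails at e, so []<>(q & p) is false at e.
      At e: <>(q & p) requires q & p at some successor in {e, f, g}.
        At e: q & p is false.
        At f: q & p is false.
        At g: q & p is false.
      So <>(q & p) is false at e.
Satisfying worlds: {f, g}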